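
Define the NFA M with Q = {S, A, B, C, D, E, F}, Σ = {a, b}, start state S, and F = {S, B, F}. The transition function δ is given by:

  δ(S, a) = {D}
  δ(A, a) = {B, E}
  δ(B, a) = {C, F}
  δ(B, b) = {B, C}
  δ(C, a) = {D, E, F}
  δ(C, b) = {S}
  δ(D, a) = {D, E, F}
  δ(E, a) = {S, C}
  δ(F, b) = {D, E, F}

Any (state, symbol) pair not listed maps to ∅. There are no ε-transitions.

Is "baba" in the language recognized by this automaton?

No

Start in {S}.
Read 'b': {S} → ∅.
The set is empty and remains empty for the remaining 3 symbols.
The final set ∅ contains no accepting state.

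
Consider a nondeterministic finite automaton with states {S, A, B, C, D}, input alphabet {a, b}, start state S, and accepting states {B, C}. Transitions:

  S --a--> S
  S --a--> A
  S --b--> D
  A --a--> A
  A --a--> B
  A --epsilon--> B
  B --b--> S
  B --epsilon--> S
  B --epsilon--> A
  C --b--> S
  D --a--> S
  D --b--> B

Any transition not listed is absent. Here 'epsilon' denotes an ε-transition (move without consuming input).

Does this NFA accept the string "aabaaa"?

Start in {S}.
Read 'a': S→{S, A}; union {S, A}; ε-closure = {S, A, B}.
Read 'a': S→{S, A}, A→{A, B}, B→∅; now {S, A, B}.
Read 'b': S→{D}, A→∅, B→{S}; now {S, D}.
Read 'a': S→{S, A}, D→{S}; union {S, A}; ε-closure = {S, A, B}.
Read 'a': S→{S, A}, A→{A, B}, B→∅; now {S, A, B}.
Read 'a': S→{S, A}, A→{A, B}, B→∅; now {S, A, B}.
The final set {S, A, B} contains the accepting state B.

Yes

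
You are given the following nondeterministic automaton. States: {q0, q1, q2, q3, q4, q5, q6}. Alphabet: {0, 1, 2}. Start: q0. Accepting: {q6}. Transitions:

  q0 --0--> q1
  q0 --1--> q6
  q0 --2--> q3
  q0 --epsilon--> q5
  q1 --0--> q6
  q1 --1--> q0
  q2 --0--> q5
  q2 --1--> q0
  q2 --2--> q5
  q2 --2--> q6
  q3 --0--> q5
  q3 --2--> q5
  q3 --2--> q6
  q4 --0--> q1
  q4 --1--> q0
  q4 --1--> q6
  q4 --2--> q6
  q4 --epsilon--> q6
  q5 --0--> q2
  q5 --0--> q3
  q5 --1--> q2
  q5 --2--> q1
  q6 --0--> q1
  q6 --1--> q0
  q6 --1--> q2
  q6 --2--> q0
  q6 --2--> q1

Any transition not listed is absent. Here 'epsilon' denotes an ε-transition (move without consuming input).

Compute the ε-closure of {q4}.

Begin with {q4}.
ε-move q4 → q6; add q6.

{q4, q6}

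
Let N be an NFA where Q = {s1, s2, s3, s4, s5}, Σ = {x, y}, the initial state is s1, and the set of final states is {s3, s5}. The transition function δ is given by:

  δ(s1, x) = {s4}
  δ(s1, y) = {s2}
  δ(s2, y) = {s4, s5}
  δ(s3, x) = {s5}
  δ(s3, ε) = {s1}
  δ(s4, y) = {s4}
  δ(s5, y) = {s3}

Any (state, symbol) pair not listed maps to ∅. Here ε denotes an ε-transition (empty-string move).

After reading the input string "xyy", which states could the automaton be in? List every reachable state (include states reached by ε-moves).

Start in {s1}.
Read 'x': s1→{s4}; now {s4}.
Read 'y': s4→{s4}; now {s4}.
Read 'y': s4→{s4}; now {s4}.

{s4}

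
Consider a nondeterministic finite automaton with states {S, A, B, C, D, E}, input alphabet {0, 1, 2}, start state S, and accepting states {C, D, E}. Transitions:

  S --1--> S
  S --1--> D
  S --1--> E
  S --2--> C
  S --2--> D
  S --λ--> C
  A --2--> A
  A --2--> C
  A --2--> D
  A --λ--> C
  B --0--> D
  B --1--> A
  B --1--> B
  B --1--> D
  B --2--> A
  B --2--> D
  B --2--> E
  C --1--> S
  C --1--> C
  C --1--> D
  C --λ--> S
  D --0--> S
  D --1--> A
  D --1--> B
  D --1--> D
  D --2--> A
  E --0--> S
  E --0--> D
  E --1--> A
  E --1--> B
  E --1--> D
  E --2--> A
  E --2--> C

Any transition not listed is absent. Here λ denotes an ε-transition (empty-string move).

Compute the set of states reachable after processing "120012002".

Start: ε-closure({S}) = {S, C}.
Read '1': S→{S, D, E}, C→{S, C, D}; now {S, C, D, E}.
Read '2': S→{C, D}, C→∅, D→{A}, E→{A, C}; union {A, C, D}; ε-closure = {S, A, C, D}.
Read '0': S→∅, A→∅, C→∅, D→{S}; union {S}; ε-closure = {S, C}.
Read '0': S→∅, C→∅; now ∅.
The set is empty and remains empty for the remaining 5 symbols.

∅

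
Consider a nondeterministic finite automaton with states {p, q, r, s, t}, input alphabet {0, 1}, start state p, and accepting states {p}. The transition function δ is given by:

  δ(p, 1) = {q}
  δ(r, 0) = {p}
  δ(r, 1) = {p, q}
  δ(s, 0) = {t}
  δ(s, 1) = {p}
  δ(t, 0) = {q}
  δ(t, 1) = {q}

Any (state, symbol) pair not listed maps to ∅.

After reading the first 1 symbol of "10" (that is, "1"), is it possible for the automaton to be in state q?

Yes

Start in {p}.
Read '1': {p} → {q}.
State q is in {q}.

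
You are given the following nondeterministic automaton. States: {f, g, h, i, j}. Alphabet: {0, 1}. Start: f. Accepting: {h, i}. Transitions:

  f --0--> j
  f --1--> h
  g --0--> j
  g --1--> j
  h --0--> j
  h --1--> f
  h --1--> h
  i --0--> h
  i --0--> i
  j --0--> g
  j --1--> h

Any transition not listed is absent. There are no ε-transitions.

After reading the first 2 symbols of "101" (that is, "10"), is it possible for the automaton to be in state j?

Yes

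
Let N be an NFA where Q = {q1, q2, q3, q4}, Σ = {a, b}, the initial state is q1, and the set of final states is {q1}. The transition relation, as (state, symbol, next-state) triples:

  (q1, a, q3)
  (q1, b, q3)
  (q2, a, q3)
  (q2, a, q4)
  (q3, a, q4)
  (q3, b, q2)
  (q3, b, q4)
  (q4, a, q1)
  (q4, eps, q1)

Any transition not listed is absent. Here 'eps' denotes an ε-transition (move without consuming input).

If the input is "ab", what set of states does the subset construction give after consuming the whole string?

Start in {q1}.
Read 'a': q1→{q3}; now {q3}.
Read 'b': q3→{q2, q4}; union {q2, q4}; ε-closure = {q1, q2, q4}.

{q1, q2, q4}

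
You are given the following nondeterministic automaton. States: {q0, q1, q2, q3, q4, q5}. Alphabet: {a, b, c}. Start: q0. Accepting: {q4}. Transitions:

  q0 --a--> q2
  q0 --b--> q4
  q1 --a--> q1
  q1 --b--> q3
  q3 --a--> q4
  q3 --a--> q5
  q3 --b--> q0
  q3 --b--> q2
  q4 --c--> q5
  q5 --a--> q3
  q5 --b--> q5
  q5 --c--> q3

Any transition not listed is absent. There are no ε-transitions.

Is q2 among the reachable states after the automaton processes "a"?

Start in {q0}.
Read 'a': q0→{q2}; now {q2}.
State q2 is in {q2}.

Yes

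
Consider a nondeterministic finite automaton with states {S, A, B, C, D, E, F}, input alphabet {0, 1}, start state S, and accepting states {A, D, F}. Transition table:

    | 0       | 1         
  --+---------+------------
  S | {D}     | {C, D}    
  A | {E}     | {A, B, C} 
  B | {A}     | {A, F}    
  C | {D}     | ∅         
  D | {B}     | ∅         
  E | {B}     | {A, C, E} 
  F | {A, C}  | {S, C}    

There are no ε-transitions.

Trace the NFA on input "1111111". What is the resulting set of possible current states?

∅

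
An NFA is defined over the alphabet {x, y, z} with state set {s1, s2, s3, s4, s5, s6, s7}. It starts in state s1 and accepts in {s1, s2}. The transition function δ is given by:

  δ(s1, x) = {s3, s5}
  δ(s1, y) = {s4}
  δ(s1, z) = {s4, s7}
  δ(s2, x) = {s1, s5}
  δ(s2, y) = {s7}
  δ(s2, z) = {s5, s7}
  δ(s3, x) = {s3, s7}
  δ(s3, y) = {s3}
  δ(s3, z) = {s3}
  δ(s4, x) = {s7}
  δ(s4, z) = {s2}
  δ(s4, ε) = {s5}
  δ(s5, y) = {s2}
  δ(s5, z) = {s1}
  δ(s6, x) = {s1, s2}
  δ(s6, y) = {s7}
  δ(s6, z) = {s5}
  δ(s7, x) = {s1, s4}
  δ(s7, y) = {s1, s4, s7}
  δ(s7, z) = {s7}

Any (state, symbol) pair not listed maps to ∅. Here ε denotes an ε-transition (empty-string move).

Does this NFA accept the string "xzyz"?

Start in {s1}.
Read 'x': {s1} → {s3, s5}.
Read 'z': {s3, s5} → {s1, s3}.
Read 'y': {s1, s3} → {s3, s4, s5}.
Read 'z': {s3, s4, s5} → {s1, s2, s3}.
The final set {s1, s2, s3} contains the accepting states s1, s2.

Yes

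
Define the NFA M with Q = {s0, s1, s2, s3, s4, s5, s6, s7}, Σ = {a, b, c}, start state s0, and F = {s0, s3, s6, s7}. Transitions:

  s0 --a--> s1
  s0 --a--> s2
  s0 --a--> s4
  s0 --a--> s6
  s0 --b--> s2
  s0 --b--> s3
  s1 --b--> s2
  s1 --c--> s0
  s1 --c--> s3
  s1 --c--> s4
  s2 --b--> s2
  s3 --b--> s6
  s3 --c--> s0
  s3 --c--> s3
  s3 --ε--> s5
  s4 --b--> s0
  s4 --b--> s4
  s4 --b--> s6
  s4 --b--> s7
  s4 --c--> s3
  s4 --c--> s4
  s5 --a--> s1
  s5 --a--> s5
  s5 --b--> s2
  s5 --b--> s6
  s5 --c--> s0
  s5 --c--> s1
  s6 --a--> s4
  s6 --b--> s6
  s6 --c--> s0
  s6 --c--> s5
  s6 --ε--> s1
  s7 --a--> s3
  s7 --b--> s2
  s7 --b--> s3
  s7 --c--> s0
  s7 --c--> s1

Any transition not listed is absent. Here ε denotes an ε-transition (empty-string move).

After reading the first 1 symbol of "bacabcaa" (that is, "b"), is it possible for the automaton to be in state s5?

Yes

Start in {s0}.
Read 'b': s0→{s2, s3}; union {s2, s3}; ε-closure = {s2, s3, s5}.
State s5 is in {s2, s3, s5}.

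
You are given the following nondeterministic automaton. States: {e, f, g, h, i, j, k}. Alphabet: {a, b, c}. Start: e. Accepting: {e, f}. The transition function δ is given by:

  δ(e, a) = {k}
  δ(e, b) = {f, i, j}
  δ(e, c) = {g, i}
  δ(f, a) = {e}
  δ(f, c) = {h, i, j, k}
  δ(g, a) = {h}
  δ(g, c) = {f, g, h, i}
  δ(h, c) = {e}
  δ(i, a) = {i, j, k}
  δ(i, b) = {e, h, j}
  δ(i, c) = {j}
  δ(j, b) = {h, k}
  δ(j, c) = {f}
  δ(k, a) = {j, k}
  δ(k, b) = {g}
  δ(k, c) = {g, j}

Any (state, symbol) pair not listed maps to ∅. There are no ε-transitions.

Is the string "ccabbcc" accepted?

Start in {e}.
Read 'c': {e} → {g, i}.
Read 'c': {g, i} → {f, g, h, i, j}.
Read 'a': {f, g, h, i, j} → {e, h, i, j, k}.
Read 'b': {e, h, i, j, k} → {e, f, g, h, i, j, k}.
Read 'b': {e, f, g, h, i, j, k} → {e, f, g, h, i, j, k}.
Read 'c': {e, f, g, h, i, j, k} → {e, f, g, h, i, j, k}.
Read 'c': {e, f, g, h, i, j, k} → {e, f, g, h, i, j, k}.
The final set {e, f, g, h, i, j, k} contains the accepting states e, f.

Yes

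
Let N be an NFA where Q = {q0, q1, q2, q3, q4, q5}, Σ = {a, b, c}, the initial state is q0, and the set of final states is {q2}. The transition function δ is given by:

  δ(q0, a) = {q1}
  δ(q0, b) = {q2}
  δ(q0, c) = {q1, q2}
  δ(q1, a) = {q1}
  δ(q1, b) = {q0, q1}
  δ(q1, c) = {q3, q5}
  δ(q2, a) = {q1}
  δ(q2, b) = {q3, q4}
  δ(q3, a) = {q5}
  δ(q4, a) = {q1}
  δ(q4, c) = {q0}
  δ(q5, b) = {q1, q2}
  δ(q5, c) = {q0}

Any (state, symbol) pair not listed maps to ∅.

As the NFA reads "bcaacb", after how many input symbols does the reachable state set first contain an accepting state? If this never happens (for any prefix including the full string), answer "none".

Start in {q0}.
Read 'b': q0→{q2}; now {q2}.
None of the earlier sets intersect F, but {q2} does.

1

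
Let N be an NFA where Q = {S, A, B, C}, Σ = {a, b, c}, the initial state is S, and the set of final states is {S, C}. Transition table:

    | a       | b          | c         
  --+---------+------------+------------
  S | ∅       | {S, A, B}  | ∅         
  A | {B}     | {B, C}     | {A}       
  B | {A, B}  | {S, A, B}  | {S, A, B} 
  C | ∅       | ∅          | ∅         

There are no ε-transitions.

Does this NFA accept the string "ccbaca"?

Start in {S}.
Read 'c': S→∅; now ∅.
The set is empty and remains empty for the remaining 5 symbols.
The final set ∅ contains no accepting state.

No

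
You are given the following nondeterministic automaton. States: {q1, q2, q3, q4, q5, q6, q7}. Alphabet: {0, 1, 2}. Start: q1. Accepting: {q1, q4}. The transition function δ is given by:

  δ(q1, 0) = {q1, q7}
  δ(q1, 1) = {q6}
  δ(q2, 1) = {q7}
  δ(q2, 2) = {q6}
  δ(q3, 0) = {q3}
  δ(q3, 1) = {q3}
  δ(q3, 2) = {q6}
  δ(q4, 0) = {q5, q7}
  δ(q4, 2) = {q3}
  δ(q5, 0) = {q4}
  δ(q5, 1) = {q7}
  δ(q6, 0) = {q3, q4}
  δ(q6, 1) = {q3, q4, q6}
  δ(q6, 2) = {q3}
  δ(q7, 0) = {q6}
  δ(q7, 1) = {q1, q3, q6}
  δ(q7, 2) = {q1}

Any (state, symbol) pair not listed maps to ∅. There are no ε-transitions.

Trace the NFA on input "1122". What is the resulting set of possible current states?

Start in {q1}.
Read '1': {q1} → {q6}.
Read '1': {q6} → {q3, q4, q6}.
Read '2': {q3, q4, q6} → {q3, q6}.
Read '2': {q3, q6} → {q3, q6}.

{q3, q6}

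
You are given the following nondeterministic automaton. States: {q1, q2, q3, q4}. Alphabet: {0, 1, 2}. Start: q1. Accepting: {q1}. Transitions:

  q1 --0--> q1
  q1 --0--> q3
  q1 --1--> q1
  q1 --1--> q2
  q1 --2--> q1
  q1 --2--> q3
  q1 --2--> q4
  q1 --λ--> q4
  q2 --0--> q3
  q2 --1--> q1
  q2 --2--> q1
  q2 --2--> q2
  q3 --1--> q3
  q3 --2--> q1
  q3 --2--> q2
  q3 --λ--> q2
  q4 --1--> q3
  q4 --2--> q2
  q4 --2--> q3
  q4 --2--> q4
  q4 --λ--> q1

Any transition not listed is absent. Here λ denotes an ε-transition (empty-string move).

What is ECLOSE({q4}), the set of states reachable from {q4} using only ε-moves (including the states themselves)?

{q1, q4}

Begin with {q4}.
ε-move q4 → q1; add q1.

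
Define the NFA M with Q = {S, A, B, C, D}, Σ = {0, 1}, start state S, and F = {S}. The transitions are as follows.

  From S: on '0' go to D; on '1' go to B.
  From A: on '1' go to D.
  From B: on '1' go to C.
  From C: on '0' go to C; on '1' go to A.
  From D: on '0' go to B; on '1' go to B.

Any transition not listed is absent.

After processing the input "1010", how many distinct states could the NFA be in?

0

Start in {S}.
Read '1': S→{B}; now {B}.
Read '0': B→∅; now ∅.
The set is empty and remains empty for the remaining 2 symbols.
That set has 0 states.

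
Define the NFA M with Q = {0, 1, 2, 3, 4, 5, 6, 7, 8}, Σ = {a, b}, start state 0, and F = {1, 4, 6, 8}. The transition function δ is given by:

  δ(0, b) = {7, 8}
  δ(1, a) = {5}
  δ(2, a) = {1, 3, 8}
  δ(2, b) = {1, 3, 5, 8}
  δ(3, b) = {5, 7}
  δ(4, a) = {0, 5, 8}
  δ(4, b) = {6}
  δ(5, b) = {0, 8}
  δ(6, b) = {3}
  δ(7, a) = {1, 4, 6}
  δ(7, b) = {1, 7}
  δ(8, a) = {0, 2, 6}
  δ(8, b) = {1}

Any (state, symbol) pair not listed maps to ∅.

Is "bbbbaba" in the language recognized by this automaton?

Start in {0}.
Read 'b': {0} → {7, 8}.
Read 'b': {7, 8} → {1, 7}.
Read 'b': {1, 7} → {1, 7}.
Read 'b': {1, 7} → {1, 7}.
Read 'a': {1, 7} → {1, 4, 5, 6}.
Read 'b': {1, 4, 5, 6} → {0, 3, 6, 8}.
Read 'a': {0, 3, 6, 8} → {0, 2, 6}.
The final set {0, 2, 6} contains the accepting state 6.

Yes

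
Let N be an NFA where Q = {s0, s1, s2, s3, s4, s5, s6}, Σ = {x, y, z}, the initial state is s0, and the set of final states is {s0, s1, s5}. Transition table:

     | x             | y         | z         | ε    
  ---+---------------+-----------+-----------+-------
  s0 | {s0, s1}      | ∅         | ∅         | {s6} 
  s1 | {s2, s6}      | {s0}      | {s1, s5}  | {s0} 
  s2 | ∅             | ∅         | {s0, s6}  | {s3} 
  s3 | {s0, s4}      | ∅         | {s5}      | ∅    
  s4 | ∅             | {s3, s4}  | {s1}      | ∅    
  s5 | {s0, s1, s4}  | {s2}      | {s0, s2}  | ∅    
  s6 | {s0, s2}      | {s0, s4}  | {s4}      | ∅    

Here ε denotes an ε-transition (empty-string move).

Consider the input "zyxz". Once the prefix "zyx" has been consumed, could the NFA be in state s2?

No

Start: ε-closure({s0}) = {s0, s6}.
Read 'z': {s0, s6} → {s4}.
Read 'y': {s4} → {s3, s4}.
Read 'x': {s3, s4} → {s0, s4, s6}.
State s2 is not in {s0, s4, s6}.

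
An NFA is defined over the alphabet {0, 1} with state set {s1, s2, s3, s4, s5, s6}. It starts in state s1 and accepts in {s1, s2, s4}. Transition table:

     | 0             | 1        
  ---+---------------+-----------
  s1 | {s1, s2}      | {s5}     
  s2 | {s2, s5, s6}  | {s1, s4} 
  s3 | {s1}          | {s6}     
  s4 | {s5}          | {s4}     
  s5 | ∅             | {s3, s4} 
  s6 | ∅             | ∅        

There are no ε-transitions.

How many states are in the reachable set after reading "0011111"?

Start in {s1}.
Read '0': s1→{s1, s2}; now {s1, s2}.
Read '0': s1→{s1, s2}, s2→{s2, s5, s6}; now {s1, s2, s5, s6}.
Read '1': s1→{s5}, s2→{s1, s4}, s5→{s3, s4}, s6→∅; now {s1, s3, s4, s5}.
Read '1': s1→{s5}, s3→{s6}, s4→{s4}, s5→{s3, s4}; now {s3, s4, s5, s6}.
Read '1': s3→{s6}, s4→{s4}, s5→{s3, s4}, s6→∅; now {s3, s4, s6}.
Read '1': s3→{s6}, s4→{s4}, s6→∅; now {s4, s6}.
Read '1': s4→{s4}, s6→∅; now {s4}.
That set has 1 state.

1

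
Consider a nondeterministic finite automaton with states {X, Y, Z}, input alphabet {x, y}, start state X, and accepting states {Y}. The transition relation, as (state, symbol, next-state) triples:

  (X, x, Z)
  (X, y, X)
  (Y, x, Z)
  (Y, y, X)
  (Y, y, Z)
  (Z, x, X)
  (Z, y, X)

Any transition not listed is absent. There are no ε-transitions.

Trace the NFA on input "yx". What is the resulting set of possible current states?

{Z}

Start in {X}.
Read 'y': X→{X}; now {X}.
Read 'x': X→{Z}; now {Z}.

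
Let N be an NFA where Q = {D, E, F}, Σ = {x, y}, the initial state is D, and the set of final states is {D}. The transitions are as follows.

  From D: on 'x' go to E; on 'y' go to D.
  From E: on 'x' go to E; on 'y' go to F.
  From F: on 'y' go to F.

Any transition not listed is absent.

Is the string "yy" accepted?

Yes

Start in {D}.
Read 'y': D→{D}; now {D}.
Read 'y': D→{D}; now {D}.
The final set {D} contains the accepting state D.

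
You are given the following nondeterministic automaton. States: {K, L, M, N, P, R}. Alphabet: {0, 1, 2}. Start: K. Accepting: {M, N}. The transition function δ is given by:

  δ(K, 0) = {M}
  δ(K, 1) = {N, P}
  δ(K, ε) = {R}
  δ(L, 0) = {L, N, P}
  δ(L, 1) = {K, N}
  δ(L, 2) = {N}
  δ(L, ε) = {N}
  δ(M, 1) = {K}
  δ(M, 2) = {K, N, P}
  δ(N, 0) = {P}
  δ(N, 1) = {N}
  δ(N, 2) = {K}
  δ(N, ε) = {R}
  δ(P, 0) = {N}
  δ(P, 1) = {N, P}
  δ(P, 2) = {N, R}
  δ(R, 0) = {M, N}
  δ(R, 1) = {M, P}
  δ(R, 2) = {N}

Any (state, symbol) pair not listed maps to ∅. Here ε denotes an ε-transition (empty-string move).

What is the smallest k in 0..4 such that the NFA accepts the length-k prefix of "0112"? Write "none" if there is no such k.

Start: ε-closure({K}) = {K, R}.
Read '0': {K, R} → {M, N, R}.
None of the earlier sets intersect F, but {M, N, R} does.

1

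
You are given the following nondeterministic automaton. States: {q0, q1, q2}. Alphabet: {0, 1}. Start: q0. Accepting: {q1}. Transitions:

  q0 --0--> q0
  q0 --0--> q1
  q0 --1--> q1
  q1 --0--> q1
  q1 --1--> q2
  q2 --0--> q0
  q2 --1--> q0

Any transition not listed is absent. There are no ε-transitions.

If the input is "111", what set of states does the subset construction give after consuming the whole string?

Start in {q0}.
Read '1': {q0} → {q1}.
Read '1': {q1} → {q2}.
Read '1': {q2} → {q0}.

{q0}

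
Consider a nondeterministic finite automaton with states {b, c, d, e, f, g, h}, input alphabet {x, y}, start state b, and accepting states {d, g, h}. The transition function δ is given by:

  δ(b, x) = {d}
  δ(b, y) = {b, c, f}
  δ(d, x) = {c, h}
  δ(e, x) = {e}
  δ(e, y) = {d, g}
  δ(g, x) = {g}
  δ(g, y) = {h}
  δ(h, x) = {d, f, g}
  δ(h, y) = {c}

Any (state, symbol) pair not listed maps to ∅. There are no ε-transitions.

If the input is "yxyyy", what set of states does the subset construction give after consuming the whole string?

∅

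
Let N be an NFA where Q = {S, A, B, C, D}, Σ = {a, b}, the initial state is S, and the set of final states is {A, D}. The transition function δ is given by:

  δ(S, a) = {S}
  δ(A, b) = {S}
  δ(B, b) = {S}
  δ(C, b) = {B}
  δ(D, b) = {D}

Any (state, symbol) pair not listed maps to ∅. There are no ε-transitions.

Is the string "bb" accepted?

No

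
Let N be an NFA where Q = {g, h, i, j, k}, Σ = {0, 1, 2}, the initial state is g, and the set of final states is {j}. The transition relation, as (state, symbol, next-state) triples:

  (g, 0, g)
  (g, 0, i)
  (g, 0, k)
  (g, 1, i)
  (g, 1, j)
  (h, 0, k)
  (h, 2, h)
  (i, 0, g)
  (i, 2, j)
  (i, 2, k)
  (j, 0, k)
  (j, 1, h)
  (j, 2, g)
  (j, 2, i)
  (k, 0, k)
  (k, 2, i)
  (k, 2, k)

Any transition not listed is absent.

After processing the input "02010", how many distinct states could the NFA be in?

Start in {g}.
Read '0': g→{g, i, k}; now {g, i, k}.
Read '2': g→∅, i→{j, k}, k→{i, k}; now {i, j, k}.
Read '0': i→{g}, j→{k}, k→{k}; now {g, k}.
Read '1': g→{i, j}, k→∅; now {i, j}.
Read '0': i→{g}, j→{k}; now {g, k}.
That set has 2 states.

2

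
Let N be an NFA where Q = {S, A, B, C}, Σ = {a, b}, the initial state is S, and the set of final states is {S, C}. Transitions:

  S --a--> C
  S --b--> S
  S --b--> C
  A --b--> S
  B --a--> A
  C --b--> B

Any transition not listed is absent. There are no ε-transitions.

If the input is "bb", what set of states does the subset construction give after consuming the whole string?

{S, B, C}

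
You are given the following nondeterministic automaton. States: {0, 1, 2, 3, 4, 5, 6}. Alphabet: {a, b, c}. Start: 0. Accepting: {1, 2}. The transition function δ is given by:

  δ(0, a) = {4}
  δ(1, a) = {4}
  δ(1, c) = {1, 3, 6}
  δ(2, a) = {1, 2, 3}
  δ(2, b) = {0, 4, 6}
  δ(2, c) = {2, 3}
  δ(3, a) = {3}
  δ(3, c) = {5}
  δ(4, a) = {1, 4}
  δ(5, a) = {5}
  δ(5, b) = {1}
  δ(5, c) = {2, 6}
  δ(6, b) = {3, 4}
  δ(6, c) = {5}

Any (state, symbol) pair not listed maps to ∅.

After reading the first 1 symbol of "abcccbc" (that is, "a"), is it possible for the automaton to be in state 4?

Start in {0}.
Read 'a': 0→{4}; now {4}.
State 4 is in {4}.

Yes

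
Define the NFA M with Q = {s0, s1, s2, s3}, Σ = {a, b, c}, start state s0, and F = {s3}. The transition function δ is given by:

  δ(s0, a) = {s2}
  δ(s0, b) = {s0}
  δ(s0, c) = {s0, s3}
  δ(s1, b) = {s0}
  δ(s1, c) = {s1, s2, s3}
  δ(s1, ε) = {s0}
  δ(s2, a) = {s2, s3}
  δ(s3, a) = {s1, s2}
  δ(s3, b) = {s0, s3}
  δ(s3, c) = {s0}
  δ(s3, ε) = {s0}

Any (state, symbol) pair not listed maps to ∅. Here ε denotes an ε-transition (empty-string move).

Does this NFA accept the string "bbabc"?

Start in {s0}.
Read 'b': {s0} → {s0}.
Read 'b': {s0} → {s0}.
Read 'a': {s0} → {s2}.
Read 'b': {s2} → ∅.
The set is empty and remains empty for the remaining 1 symbol.
The final set ∅ contains no accepting state.

No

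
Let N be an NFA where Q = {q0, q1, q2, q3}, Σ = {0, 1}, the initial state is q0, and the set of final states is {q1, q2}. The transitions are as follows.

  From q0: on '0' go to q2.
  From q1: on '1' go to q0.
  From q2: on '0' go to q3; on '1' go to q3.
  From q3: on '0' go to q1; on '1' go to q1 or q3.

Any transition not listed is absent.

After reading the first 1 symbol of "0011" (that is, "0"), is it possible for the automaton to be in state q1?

No

Start in {q0}.
Read '0': q0→{q2}; now {q2}.
State q1 is not in {q2}.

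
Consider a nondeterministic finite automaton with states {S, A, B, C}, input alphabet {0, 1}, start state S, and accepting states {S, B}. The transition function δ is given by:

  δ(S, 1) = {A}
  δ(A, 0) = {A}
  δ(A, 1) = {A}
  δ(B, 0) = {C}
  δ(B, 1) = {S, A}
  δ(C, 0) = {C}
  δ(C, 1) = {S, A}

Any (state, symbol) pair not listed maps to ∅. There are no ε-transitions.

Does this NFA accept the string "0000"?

Start in {S}.
Read '0': {S} → ∅.
The set is empty and remains empty for the remaining 3 symbols.
The final set ∅ contains no accepting state.

No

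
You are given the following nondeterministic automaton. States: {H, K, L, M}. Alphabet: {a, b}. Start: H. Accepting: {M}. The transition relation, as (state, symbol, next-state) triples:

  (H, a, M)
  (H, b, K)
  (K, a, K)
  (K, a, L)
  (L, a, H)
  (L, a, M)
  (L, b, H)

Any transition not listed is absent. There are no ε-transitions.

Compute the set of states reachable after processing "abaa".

Start in {H}.
Read 'a': {H} → {M}.
Read 'b': {M} → ∅.
The set is empty and remains empty for the remaining 2 symbols.

∅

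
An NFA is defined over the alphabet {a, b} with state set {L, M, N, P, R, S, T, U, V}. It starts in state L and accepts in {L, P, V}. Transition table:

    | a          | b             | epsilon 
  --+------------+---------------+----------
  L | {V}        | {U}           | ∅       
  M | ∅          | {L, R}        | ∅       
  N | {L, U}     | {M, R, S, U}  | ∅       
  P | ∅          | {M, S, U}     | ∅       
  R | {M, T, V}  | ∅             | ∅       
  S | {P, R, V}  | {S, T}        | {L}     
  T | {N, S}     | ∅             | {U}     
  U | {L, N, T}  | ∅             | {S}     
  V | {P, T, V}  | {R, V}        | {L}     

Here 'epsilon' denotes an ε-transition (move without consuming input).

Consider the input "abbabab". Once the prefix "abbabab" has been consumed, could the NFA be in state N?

Start in {L}.
Read 'a': L→{V}; union {V}; ε-closure = {L, V}.
Read 'b': L→{U}, V→{R, V}; union {R, U, V}; ε-closure = {L, R, S, U, V}.
Read 'b': L→{U}, R→∅, S→{S, T}, U→∅, V→{R, V}; union {R, S, T, U, V}; ε-closure = {L, R, S, T, U, V}.
Read 'a': L→{V}, R→{M, T, V}, S→{P, R, V}, T→{N, S}, U→{L, N, T}, V→{P, T, V}; union {L, M, N, P, R, S, T, V}; ε-closure = {L, M, N, P, R, S, T, U, V}.
Read 'b': L→{U}, M→{L, R}, N→{M, R, S, U}, P→{M, S, U}, R→∅, S→{S, T}, T→∅, U→∅, V→{R, V}; now {L, M, R, S, T, U, V}.
Read 'a': L→{V}, M→∅, R→{M, T, V}, S→{P, R, V}, T→{N, S}, U→{L, N, T}, V→{P, T, V}; union {L, M, N, P, R, S, T, V}; ε-closure = {L, M, N, P, R, S, T, U, V}.
Read 'b': L→{U}, M→{L, R}, N→{M, R, S, U}, P→{M, S, U}, R→∅, S→{S, T}, T→∅, U→∅, V→{R, V}; now {L, M, R, S, T, U, V}.
State N is not in {L, M, R, S, T, U, V}.

No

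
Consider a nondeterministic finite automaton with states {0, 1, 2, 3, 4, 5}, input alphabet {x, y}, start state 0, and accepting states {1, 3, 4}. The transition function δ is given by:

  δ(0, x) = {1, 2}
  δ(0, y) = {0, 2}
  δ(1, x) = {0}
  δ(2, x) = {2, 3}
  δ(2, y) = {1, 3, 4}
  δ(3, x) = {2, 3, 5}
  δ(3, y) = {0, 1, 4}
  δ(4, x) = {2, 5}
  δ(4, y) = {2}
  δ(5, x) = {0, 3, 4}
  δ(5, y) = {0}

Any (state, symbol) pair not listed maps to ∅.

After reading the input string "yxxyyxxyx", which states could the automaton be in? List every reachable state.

Start in {0}.
Read 'y': 0→{0, 2}; now {0, 2}.
Read 'x': 0→{1, 2}, 2→{2, 3}; now {1, 2, 3}.
Read 'x': 1→{0}, 2→{2, 3}, 3→{2, 3, 5}; now {0, 2, 3, 5}.
Read 'y': 0→{0, 2}, 2→{1, 3, 4}, 3→{0, 1, 4}, 5→{0}; now {0, 1, 2, 3, 4}.
Read 'y': 0→{0, 2}, 1→∅, 2→{1, 3, 4}, 3→{0, 1, 4}, 4→{2}; now {0, 1, 2, 3, 4}.
Read 'x': 0→{1, 2}, 1→{0}, 2→{2, 3}, 3→{2, 3, 5}, 4→{2, 5}; now {0, 1, 2, 3, 5}.
Read 'x': 0→{1, 2}, 1→{0}, 2→{2, 3}, 3→{2, 3, 5}, 5→{0, 3, 4}; now {0, 1, 2, 3, 4, 5}.
Read 'y': 0→{0, 2}, 1→∅, 2→{1, 3, 4}, 3→{0, 1, 4}, 4→{2}, 5→{0}; now {0, 1, 2, 3, 4}.
Read 'x': 0→{1, 2}, 1→{0}, 2→{2, 3}, 3→{2, 3, 5}, 4→{2, 5}; now {0, 1, 2, 3, 5}.

{0, 1, 2, 3, 5}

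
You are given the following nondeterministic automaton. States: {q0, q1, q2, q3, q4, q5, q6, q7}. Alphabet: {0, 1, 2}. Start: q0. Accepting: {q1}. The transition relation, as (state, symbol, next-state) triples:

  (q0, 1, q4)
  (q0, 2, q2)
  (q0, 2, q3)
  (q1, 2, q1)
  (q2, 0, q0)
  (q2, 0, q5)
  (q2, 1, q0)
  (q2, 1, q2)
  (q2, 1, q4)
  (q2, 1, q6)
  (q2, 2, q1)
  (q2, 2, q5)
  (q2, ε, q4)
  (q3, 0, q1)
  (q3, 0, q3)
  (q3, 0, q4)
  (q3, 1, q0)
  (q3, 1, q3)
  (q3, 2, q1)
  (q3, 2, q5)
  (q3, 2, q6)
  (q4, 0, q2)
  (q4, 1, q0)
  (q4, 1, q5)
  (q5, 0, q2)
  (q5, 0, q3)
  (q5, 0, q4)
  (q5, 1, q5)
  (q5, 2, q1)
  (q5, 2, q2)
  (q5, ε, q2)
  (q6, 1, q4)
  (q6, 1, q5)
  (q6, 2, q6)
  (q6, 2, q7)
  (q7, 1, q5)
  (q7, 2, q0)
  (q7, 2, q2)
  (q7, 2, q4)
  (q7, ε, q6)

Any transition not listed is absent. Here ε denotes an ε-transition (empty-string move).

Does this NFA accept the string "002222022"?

No

Start in {q0}.
Read '0': {q0} → ∅.
The set is empty and remains empty for the remaining 8 symbols.
The final set ∅ contains no accepting state.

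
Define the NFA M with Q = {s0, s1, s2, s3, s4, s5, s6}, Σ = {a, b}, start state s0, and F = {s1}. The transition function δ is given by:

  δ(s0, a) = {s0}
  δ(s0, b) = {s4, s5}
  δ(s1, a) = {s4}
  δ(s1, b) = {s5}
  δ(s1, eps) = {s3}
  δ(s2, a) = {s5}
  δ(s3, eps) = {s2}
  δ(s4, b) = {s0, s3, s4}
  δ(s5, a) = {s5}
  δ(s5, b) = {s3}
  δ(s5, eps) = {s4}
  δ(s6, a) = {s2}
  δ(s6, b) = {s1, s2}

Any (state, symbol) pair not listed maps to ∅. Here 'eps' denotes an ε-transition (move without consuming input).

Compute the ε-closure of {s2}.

{s2}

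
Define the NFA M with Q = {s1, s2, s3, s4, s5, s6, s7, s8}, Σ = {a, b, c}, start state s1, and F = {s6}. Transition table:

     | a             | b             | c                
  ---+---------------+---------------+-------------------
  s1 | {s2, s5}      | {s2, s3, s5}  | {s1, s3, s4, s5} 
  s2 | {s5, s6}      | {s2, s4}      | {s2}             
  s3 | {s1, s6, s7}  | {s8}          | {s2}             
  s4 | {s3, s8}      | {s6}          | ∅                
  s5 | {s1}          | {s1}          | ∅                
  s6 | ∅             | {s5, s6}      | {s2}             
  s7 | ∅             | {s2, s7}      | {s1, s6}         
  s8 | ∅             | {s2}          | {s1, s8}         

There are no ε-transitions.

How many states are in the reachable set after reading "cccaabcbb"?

Start in {s1}.
Read 'c': {s1} → {s1, s3, s4, s5}.
Read 'c': {s1, s3, s4, s5} → {s1, s2, s3, s4, s5}.
Read 'c': {s1, s2, s3, s4, s5} → {s1, s2, s3, s4, s5}.
Read 'a': {s1, s2, s3, s4, s5} → {s1, s2, s3, s5, s6, s7, s8}.
Read 'a': {s1, s2, s3, s5, s6, s7, s8} → {s1, s2, s5, s6, s7}.
Read 'b': {s1, s2, s5, s6, s7} → {s1, s2, s3, s4, s5, s6, s7}.
Read 'c': {s1, s2, s3, s4, s5, s6, s7} → {s1, s2, s3, s4, s5, s6}.
Read 'b': {s1, s2, s3, s4, s5, s6} → {s1, s2, s3, s4, s5, s6, s8}.
Read 'b': {s1, s2, s3, s4, s5, s6, s8} → {s1, s2, s3, s4, s5, s6, s8}.
That set has 7 states.

7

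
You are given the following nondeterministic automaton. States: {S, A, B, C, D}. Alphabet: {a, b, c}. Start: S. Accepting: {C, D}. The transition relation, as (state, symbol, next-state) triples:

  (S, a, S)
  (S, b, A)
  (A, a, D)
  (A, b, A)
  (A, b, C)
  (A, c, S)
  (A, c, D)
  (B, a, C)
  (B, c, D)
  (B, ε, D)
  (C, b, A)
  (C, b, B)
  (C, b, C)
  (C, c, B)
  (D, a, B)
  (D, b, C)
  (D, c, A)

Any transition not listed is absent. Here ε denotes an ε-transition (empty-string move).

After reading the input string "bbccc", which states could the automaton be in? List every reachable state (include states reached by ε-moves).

Start in {S}.
Read 'b': {S} → {A}.
Read 'b': {A} → {A, C}.
Read 'c': {A, C} → {S, B, D}.
Read 'c': {S, B, D} → {A, D}.
Read 'c': {A, D} → {S, A, D}.

{S, A, D}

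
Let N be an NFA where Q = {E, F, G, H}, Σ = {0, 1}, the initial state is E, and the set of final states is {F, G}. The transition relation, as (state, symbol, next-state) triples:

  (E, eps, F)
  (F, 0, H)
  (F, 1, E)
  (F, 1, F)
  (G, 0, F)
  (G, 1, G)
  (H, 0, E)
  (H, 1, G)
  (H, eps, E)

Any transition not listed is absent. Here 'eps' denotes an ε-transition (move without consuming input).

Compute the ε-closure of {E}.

{E, F}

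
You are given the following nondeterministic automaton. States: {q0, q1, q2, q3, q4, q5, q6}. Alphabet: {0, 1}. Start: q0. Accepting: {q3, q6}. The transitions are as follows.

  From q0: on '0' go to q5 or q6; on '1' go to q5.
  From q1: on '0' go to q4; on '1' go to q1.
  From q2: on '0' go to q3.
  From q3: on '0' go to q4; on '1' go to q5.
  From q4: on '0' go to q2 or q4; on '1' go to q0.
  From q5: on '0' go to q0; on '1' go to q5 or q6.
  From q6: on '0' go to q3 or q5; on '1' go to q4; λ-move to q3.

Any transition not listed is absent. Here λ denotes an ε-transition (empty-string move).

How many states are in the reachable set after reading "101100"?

Start in {q0}.
Read '1': {q0} → {q5}.
Read '0': {q5} → {q0}.
Read '1': {q0} → {q5}.
Read '1': {q5} → {q3, q5, q6}.
Read '0': {q3, q5, q6} → {q0, q3, q4, q5}.
Read '0': {q0, q3, q4, q5} → {q0, q2, q3, q4, q5, q6}.
That set has 6 states.

6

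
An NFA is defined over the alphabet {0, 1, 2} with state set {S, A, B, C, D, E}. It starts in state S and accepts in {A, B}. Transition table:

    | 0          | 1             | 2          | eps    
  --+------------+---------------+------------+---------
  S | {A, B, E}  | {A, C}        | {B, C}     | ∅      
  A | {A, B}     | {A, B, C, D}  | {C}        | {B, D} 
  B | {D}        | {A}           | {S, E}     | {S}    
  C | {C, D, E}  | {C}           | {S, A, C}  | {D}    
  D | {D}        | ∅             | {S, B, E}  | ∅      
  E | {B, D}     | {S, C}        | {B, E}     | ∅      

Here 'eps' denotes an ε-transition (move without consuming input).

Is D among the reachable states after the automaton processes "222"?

Yes

Start in {S}.
Read '2': S→{B, C}; union {B, C}; ε-closure = {S, B, C, D}.
Read '2': S→{B, C}, B→{S, E}, C→{S, A, C}, D→{S, B, E}; union {S, A, B, C, E}; ε-closure = {S, A, B, C, D, E}.
Read '2': S→{B, C}, A→{C}, B→{S, E}, C→{S, A, C}, D→{S, B, E}, E→{B, E}; union {S, A, B, C, E}; ε-closure = {S, A, B, C, D, E}.
State D is in {S, A, B, C, D, E}.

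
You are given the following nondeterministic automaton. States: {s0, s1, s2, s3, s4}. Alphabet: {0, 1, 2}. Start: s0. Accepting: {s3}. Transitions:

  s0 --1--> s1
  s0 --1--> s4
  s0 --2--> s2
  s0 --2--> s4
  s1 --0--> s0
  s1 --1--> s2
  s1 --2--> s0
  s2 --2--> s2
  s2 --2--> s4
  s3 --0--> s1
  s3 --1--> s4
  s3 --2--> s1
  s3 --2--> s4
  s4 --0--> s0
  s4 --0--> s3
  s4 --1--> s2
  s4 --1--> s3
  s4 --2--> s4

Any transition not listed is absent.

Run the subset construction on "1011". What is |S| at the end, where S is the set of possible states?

Start in {s0}.
Read '1': {s0} → {s1, s4}.
Read '0': {s1, s4} → {s0, s3}.
Read '1': {s0, s3} → {s1, s4}.
Read '1': {s1, s4} → {s2, s3}.
That set has 2 states.

2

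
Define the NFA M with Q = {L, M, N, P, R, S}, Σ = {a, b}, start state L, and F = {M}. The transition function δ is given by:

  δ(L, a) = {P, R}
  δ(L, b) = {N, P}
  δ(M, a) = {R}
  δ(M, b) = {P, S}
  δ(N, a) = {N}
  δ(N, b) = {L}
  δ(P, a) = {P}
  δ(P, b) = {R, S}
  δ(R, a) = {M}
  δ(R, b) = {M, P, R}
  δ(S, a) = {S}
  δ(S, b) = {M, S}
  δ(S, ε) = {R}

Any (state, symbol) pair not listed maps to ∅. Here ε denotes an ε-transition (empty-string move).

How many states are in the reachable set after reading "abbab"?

4

Start in {L}.
Read 'a': {L} → {P, R}.
Read 'b': {P, R} → {M, P, R, S}.
Read 'b': {M, P, R, S} → {M, P, R, S}.
Read 'a': {M, P, R, S} → {M, P, R, S}.
Read 'b': {M, P, R, S} → {M, P, R, S}.
That set has 4 states.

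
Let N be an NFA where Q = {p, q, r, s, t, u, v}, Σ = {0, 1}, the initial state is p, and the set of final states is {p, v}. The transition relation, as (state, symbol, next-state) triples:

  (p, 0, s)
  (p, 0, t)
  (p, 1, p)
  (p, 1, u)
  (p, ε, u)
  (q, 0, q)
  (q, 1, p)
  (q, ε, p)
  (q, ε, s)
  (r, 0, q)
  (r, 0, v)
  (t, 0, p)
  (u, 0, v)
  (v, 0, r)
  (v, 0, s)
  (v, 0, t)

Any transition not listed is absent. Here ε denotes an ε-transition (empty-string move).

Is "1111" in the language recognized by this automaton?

Yes

Start: ε-closure({p}) = {p, u}.
Read '1': p→{p, u}, u→∅; now {p, u}.
Read '1': p→{p, u}, u→∅; now {p, u}.
Read '1': p→{p, u}, u→∅; now {p, u}.
Read '1': p→{p, u}, u→∅; now {p, u}.
The final set {p, u} contains the accepting state p.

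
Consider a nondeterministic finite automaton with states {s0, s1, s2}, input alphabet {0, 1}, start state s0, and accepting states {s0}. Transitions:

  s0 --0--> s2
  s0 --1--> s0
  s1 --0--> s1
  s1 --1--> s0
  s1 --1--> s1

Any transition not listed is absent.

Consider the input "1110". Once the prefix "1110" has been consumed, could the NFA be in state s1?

No

Start in {s0}.
Read '1': {s0} → {s0}.
Read '1': {s0} → {s0}.
Read '1': {s0} → {s0}.
Read '0': {s0} → {s2}.
State s1 is not in {s2}.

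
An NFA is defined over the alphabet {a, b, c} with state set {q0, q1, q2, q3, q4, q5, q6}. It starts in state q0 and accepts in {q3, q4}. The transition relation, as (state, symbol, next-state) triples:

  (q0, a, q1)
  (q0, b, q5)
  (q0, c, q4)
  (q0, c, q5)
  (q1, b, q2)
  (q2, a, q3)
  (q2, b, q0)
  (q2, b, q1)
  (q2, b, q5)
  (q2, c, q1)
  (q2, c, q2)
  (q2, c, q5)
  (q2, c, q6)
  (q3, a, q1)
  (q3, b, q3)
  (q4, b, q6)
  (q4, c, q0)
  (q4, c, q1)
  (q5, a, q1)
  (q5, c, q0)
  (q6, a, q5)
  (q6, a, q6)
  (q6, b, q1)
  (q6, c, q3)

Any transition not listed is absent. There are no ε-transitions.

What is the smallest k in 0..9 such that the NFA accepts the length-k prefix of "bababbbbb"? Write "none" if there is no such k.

Start in {q0}.
Read 'b': q0→{q5}; now {q5}.
Read 'a': q5→{q1}; now {q1}.
Read 'b': q1→{q2}; now {q2}.
Read 'a': q2→{q3}; now {q3}.
None of the earlier sets intersect F, but {q3} does.

4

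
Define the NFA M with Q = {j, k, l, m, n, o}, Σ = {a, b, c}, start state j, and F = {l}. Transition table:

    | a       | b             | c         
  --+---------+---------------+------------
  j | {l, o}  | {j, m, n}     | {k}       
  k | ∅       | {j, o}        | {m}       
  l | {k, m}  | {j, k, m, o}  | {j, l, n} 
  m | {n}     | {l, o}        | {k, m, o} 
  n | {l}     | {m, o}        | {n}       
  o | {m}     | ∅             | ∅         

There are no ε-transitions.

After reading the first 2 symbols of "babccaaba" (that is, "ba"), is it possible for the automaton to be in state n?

Start in {j}.
Read 'b': {j} → {j, m, n}.
Read 'a': {j, m, n} → {l, n, o}.
State n is in {l, n, o}.

Yes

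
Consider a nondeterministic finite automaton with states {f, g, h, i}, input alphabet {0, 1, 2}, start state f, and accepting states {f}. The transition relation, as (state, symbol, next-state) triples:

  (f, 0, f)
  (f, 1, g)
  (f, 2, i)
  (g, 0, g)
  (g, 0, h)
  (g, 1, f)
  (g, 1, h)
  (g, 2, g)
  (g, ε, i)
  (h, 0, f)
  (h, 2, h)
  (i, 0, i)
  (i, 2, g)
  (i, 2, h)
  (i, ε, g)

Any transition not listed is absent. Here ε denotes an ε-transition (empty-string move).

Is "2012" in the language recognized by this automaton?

Start in {f}.
Read '2': {f} → {g, i}.
Read '0': {g, i} → {g, h, i}.
Read '1': {g, h, i} → {f, h}.
Read '2': {f, h} → {g, h, i}.
The final set {g, h, i} contains no accepting state.

No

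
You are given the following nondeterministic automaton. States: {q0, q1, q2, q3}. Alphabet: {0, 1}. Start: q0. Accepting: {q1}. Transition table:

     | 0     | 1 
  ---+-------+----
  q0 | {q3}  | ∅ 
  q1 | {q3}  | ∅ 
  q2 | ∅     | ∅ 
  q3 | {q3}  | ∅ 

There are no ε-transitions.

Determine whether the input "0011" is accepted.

Start in {q0}.
Read '0': {q0} → {q3}.
Read '0': {q3} → {q3}.
Read '1': {q3} → ∅.
The set is empty and remains empty for the remaining 1 symbol.
The final set ∅ contains no accepting state.

No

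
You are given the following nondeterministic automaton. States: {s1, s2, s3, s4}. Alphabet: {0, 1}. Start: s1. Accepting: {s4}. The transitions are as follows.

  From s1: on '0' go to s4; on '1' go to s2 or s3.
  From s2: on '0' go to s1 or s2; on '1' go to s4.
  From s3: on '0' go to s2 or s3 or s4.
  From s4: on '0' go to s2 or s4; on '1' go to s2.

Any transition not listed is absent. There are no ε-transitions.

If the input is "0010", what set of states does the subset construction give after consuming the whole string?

Start in {s1}.
Read '0': s1→{s4}; now {s4}.
Read '0': s4→{s2, s4}; now {s2, s4}.
Read '1': s2→{s4}, s4→{s2}; now {s2, s4}.
Read '0': s2→{s1, s2}, s4→{s2, s4}; now {s1, s2, s4}.

{s1, s2, s4}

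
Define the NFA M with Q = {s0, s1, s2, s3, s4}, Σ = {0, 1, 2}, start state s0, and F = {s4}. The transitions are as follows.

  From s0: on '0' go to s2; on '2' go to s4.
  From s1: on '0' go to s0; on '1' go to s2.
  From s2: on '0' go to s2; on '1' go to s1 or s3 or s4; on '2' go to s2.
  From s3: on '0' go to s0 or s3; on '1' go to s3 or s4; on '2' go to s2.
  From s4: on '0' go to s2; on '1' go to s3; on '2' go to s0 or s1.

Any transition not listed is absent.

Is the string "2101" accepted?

Yes

Start in {s0}.
Read '2': s0→{s4}; now {s4}.
Read '1': s4→{s3}; now {s3}.
Read '0': s3→{s0, s3}; now {s0, s3}.
Read '1': s0→∅, s3→{s3, s4}; now {s3, s4}.
The final set {s3, s4} contains the accepting state s4.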